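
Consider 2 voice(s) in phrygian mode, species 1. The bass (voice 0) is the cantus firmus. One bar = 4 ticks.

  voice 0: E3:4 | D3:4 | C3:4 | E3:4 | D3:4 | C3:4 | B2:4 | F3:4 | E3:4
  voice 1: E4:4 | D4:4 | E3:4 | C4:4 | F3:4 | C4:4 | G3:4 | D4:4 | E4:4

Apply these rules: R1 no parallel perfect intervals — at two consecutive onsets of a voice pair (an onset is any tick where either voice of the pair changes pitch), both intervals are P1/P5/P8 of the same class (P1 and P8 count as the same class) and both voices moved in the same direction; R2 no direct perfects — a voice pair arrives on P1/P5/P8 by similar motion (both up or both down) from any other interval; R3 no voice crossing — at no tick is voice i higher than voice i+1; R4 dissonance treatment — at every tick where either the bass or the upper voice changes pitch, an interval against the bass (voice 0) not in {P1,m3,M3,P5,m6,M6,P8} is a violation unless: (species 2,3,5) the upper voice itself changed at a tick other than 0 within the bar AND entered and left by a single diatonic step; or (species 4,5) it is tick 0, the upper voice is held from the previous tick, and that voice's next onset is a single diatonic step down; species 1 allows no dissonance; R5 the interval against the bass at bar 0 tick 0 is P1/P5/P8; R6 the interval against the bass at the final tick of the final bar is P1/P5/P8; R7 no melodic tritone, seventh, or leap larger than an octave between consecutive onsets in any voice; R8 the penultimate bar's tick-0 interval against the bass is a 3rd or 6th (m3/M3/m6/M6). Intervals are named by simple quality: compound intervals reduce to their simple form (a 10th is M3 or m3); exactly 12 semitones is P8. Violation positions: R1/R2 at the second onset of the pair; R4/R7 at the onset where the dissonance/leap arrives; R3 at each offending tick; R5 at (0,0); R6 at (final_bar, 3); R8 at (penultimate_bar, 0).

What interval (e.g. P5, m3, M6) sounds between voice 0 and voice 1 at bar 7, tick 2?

M6

voice 0=F3 voice 1=D4 -> M6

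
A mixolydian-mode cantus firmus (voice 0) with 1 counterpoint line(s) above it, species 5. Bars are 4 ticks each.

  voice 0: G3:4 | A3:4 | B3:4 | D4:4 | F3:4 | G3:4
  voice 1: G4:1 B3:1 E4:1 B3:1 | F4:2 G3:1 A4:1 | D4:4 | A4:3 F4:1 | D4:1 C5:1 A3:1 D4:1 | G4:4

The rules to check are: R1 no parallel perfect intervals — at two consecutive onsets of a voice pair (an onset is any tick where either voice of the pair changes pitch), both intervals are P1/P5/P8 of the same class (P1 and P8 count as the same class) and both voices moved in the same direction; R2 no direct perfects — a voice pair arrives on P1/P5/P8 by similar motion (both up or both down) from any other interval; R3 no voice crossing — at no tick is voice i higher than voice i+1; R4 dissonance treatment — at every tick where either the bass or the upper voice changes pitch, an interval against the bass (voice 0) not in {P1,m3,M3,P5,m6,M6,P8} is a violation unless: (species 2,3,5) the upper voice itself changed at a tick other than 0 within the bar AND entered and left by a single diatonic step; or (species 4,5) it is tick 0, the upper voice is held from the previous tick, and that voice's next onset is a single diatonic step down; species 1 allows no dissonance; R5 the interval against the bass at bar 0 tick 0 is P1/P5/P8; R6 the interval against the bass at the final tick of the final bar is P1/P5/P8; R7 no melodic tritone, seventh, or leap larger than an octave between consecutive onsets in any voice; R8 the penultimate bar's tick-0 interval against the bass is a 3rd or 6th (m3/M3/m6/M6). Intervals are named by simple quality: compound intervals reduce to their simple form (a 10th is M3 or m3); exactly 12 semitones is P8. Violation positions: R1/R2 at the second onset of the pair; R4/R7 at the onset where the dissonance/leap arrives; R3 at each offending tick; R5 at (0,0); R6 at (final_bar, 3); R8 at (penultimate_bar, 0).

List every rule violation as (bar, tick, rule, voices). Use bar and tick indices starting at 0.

(1, 0, R7, (1,))
(1, 2, R3, (0, 1))
(1, 2, R4, (0, 1))
(1, 2, R7, (1,))
(1, 3, R7, (1,))
(3, 0, R2, (0, 1))
(4, 1, R7, (1,))
(4, 2, R7, (1,))
(5, 0, R2, (0, 1))

bar 0: v0=G3 v1=G4 downbeat P8
bar 1: v0=A3 v1=F4 downbeat m6
bar 2: v0=B3 v1=D4 downbeat m3
bar 3: v0=D4 v1=A4 downbeat P5
bar 4: v0=F3 v1=D4 downbeat M6
bar 5: v0=G3 v1=G4 downbeat P8
  -> R7 @ bar 1 tick 0 v(1,): B3->F4 leap 6st
  -> R3 @ bar 1 tick 2 v(0, 1): A3 above G3
  -> R4 @ bar 1 tick 2 v(0, 1): A3/G3 M2 untreated
  -> R7 @ bar 1 tick 2 v(1,): F4->G3 leap 10st
  -> R7 @ bar 1 tick 3 v(1,): G3->A4 leap 14st
  -> R2 @ bar 3 tick 0 v(0, 1): B3/D4 m3 -> D4/A4 P5 similar
  -> R7 @ bar 4 tick 1 v(1,): D4->C5 leap 10st
  -> R7 @ bar 4 tick 2 v(1,): C5->A3 leap 15st
  -> R2 @ bar 5 tick 0 v(0, 1): F3/D4 M6 -> G3/G4 P8 similar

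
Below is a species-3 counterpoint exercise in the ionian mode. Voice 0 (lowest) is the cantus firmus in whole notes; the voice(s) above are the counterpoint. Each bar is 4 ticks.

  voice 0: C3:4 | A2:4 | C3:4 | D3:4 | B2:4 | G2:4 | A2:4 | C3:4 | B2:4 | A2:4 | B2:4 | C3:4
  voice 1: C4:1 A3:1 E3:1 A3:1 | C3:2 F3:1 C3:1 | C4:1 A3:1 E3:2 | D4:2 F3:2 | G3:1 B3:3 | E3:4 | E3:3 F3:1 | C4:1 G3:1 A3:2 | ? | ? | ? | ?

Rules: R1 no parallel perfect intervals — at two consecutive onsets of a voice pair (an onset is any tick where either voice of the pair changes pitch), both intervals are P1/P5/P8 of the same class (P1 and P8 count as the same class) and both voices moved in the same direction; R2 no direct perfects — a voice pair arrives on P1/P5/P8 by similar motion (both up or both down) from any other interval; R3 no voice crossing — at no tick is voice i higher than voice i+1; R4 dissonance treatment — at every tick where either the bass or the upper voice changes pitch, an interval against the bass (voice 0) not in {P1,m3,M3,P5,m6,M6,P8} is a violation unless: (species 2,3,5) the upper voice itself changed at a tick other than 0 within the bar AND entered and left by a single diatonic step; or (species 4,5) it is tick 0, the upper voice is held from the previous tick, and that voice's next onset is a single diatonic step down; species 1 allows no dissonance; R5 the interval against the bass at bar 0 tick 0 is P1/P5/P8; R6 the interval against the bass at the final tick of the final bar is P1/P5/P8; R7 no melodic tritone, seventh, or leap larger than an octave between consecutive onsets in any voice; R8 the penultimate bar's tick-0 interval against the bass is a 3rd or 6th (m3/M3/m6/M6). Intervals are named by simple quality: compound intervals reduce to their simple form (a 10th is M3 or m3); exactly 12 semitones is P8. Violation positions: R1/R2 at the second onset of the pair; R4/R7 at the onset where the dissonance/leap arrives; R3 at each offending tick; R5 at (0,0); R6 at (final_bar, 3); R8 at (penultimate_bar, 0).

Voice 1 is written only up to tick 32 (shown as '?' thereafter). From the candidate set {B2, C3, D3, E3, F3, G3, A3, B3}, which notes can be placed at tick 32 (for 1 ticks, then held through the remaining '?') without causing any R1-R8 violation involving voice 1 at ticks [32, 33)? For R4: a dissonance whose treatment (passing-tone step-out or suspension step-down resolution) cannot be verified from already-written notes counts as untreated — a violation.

{B3, D3, G3}

B2: violates R2,R7
C3: violates R4
D3: legal
E3: violates R4
F3: violates R4
G3: legal
A3: violates R4
B3: legal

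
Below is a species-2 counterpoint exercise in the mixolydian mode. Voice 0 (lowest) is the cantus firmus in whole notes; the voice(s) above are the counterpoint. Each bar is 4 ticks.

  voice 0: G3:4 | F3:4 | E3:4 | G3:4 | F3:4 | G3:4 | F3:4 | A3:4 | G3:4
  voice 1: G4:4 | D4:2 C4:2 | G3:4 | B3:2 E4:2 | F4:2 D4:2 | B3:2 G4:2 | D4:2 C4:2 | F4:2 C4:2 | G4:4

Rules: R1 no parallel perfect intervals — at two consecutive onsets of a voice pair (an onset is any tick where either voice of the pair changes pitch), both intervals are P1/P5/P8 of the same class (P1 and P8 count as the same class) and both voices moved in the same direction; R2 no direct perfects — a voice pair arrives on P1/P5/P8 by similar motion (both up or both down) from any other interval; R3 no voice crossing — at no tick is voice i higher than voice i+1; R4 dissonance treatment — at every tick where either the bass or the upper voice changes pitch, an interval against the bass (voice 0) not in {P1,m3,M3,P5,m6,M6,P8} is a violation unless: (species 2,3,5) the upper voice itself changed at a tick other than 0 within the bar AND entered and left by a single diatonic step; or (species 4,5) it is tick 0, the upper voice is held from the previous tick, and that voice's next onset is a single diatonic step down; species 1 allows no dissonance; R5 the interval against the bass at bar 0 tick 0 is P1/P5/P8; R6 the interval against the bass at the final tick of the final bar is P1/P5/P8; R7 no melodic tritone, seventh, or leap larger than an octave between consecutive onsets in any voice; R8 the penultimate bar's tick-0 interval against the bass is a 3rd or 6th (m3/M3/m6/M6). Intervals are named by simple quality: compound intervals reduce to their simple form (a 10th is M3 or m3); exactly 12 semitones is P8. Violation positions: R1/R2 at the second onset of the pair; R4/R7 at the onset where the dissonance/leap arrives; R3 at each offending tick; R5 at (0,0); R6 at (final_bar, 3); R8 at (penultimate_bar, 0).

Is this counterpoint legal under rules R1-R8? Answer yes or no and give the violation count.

Yes (0 violations)

bar 0: v0=G3 v1=G4 (P8)
bar 1: v0=F3 v1=D4 (M6)
bar 2: v0=E3 v1=G3 (m3)
bar 3: v0=G3 v1=B3 (M3)
bar 4: v0=F3 v1=F4 (P8)
bar 5: v0=G3 v1=B3 (M3)
bar 6: v0=F3 v1=D4 (M6)
bar 7: v0=A3 v1=F4 (m6)
bar 8: v0=G3 v1=G4 (P8)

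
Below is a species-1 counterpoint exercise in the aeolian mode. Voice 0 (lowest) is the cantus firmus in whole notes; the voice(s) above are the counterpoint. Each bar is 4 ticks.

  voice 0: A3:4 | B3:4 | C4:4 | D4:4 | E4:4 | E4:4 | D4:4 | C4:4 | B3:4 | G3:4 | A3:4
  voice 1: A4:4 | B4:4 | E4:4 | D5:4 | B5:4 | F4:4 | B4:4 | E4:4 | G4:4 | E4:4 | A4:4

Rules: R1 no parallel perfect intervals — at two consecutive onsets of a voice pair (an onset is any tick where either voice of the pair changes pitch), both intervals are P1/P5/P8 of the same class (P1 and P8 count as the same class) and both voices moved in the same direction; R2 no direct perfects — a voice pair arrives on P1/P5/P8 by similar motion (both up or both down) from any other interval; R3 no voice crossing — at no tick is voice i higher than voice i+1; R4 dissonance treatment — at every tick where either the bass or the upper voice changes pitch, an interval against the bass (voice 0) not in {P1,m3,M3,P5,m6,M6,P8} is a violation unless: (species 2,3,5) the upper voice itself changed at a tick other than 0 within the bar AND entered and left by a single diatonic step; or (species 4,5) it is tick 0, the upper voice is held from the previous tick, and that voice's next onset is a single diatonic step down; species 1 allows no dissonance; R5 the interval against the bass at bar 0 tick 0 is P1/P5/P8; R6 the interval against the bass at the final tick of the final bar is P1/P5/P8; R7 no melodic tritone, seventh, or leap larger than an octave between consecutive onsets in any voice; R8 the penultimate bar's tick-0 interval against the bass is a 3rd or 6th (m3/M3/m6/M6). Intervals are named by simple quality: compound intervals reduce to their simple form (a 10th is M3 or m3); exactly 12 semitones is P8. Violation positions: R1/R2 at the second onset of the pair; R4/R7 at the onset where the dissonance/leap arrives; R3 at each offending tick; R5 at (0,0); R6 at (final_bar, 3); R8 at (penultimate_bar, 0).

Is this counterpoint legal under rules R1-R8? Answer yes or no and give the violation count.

bar 0: v0=A3 v1=A4 (P8)
bar 1: v0=B3 v1=B4 (P8)
bar 2: v0=C4 v1=E4 (M3)
bar 3: v0=D4 v1=D5 (P8)
bar 4: v0=E4 v1=B5 (P5)
bar 5: v0=E4 v1=F4 (m2)
bar 6: v0=D4 v1=B4 (M6)
bar 7: v0=C4 v1=E4 (M3)
bar 8: v0=B3 v1=G4 (m6)
bar 9: v0=G3 v1=E4 (M6)
bar 10: v0=A3 v1=A4 (P8)
  R1 @ bar1.0: A3/A4 P8 -> B3/B4 P8 similar
  R2 @ bar3.0: C4/E4 M3 -> D4/D5 P8 similar
  R7 @ bar3.0: E4->D5 leap 10st
  R2 @ bar4.0: D4/D5 P8 -> E4/B5 P5 similar
  R4 @ bar5.0: E4/F4 m2 untreated
  R7 @ bar5.0: B5->F4 leap 18st
  R7 @ bar6.0: F4->B4 leap 6st
  R2 @ bar10.0: G3/E4 M6 -> A3/A4 P8 similar

No (8 violations)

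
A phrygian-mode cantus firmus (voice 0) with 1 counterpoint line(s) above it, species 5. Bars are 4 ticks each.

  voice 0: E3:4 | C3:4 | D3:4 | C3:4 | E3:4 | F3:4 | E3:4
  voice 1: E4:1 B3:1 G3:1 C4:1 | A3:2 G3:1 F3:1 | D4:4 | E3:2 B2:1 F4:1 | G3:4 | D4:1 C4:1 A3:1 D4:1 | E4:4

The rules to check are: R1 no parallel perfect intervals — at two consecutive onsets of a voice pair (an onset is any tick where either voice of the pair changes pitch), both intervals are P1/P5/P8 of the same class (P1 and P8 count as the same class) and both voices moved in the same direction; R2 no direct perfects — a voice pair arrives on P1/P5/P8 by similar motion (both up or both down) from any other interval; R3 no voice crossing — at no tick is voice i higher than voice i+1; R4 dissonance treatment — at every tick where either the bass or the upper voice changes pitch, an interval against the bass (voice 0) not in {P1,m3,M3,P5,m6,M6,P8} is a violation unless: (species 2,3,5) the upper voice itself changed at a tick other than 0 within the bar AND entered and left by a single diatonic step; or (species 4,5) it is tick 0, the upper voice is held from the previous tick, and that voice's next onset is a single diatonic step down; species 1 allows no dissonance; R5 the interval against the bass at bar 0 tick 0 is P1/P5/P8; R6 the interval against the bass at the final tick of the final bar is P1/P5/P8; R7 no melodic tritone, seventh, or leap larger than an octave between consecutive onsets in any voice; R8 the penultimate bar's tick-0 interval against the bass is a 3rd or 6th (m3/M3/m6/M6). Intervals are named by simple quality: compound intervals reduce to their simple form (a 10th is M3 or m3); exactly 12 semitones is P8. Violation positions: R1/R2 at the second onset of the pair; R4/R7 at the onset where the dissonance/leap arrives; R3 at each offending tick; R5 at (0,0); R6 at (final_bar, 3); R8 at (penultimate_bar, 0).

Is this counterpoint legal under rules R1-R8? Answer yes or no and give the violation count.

bar 0: v0=E3 v1=E4 (P8)
bar 1: v0=C3 v1=A3 (M6)
bar 2: v0=D3 v1=D4 (P8)
bar 3: v0=C3 v1=E3 (M3)
bar 4: v0=E3 v1=G3 (m3)
bar 5: v0=F3 v1=D4 (M6)
bar 6: v0=E3 v1=E4 (P8)
  R4 @ bar1.3: C3/F3 P4 untreated
  R2 @ bar2.0: C3/F3 P4 -> D3/D4 P8 similar
  R7 @ bar3.0: D4->E3 leap 10st
  R3 @ bar3.2: C3 above B2
  R4 @ bar3.2: C3/B2 m2 untreated
  R4 @ bar3.3: C3/F4 P4 untreated
  R7 @ bar3.3: B2->F4 leap 18st
  R7 @ bar4.0: F4->G3 leap 10st

No (8 violations)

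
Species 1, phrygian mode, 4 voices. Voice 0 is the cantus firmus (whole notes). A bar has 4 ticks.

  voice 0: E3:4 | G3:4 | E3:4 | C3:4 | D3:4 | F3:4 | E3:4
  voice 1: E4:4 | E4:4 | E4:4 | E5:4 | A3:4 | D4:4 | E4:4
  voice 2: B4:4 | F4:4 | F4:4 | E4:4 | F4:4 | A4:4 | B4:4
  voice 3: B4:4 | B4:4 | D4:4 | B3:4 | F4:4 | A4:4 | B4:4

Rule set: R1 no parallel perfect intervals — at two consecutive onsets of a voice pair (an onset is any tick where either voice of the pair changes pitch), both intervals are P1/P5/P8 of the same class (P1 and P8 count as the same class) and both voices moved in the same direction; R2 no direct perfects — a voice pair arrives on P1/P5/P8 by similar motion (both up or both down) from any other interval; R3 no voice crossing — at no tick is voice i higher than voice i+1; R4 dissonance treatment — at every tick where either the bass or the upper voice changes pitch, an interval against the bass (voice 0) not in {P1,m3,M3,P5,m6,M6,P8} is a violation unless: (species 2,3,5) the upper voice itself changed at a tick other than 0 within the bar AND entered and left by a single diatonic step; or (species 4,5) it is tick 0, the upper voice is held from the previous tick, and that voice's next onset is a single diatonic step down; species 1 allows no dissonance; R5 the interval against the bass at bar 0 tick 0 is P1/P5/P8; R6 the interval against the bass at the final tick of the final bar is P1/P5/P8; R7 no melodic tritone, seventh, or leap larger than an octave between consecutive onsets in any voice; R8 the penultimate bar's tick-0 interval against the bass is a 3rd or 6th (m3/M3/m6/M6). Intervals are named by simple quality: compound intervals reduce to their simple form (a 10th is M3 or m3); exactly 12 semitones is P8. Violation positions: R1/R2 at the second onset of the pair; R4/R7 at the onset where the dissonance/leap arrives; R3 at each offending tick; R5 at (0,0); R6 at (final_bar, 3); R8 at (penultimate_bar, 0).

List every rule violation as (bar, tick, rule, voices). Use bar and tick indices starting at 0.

(1, 0, R4, (0, 2))
(1, 0, R7, (2,))
(2, 0, R3, (2, 3))
(2, 0, R4, (0, 2))
(2, 0, R4, (0, 3))
(2, 1, R3, (2, 3))
(2, 2, R3, (2, 3))
(2, 3, R3, (2, 3))
(3, 0, R3, (1, 2))
(3, 0, R3, (2, 3))
(3, 0, R4, (0, 3))
(3, 1, R3, (1, 2))
(3, 1, R3, (2, 3))
(3, 2, R3, (1, 2))
(3, 2, R3, (2, 3))
(3, 3, R3, (1, 2))
(3, 3, R3, (2, 3))
(4, 0, R2, (2, 3))
(4, 0, R7, (1,))
(4, 0, R7, (3,))
(5, 0, R1, (2, 3))
(5, 0, R2, (1, 2))
(5, 0, R2, (1, 3))
(6, 0, R1, (1, 2))
(6, 0, R1, (1, 3))
(6, 0, R1, (2, 3))

bar 0: v0=E3 v1=E4 v2=B4 v3=B4 downbeat P5
bar 1: v0=G3 v1=E4 v2=F4 v3=B4 downbeat M3
bar 2: v0=E3 v1=E4 v2=F4 v3=D4 downbeat m7
bar 3: v0=C3 v1=E5 v2=E4 v3=B3 downbeat M7
bar 4: v0=D3 v1=A3 v2=F4 v3=F4 downbeat m3
bar 5: v0=F3 v1=D4 v2=A4 v3=A4 downbeat M3
bar 6: v0=E3 v1=E4 v2=B4 v3=B4 downbeat P5
  -> R4 @ bar 1 tick 0 v(0, 2): G3/F4 m7 untreated
  -> R7 @ bar 1 tick 0 v(2,): B4->F4 leap 6st
  -> R3 @ bar 2 tick 0 v(2, 3): F4 above D4
  -> R4 @ bar 2 tick 0 v(0, 2): E3/F4 m2 untreated
  -> R4 @ bar 2 tick 0 v(0, 3): E3/D4 m7 untreated
  -> R3 @ bar 2 tick 1 v(2, 3): F4 above D4
  -> R3 @ bar 2 tick 2 v(2, 3): F4 above D4
  -> R3 @ bar 2 tick 3 v(2, 3): F4 above D4
  -> R3 @ bar 3 tick 0 v(1, 2): E5 above E4
  -> R3 @ bar 3 tick 0 v(2, 3): E4 above B3
  -> R4 @ bar 3 tick 0 v(0, 3): C3/B3 M7 untreated
  -> R3 @ bar 3 tick 1 v(1, 2): E5 above E4
  -> R3 @ bar 3 tick 1 v(2, 3): E4 above B3
  -> R3 @ bar 3 tick 2 v(1, 2): E5 above E4
  -> R3 @ bar 3 tick 2 v(2, 3): E4 above B3
  -> R3 @ bar 3 tick 3 v(1, 2): E5 above E4
  -> R3 @ bar 3 tick 3 v(2, 3): E4 above B3
  -> R2 @ bar 4 tick 0 v(2, 3): E4/B3 P4 -> F4/F4 P1 similar
  -> R7 @ bar 4 tick 0 v(1,): E5->A3 leap 19st
  -> R7 @ bar 4 tick 0 v(3,): B3->F4 leap 6st
  -> R1 @ bar 5 tick 0 v(2, 3): F4/F4 P1 -> A4/A4 P1 similar
  -> R2 @ bar 5 tick 0 v(1, 2): A3/F4 m6 -> D4/A4 P5 similar
  -> R2 @ bar 5 tick 0 v(1, 3): A3/F4 m6 -> D4/A4 P5 similar
  -> R1 @ bar 6 tick 0 v(1, 2): D4/A4 P5 -> E4/B4 P5 similar
  -> R1 @ bar 6 tick 0 v(1, 3): D4/A4 P5 -> E4/B4 P5 similar
  -> R1 @ bar 6 tick 0 v(2, 3): A4/A4 P1 -> B4/B4 P1 similar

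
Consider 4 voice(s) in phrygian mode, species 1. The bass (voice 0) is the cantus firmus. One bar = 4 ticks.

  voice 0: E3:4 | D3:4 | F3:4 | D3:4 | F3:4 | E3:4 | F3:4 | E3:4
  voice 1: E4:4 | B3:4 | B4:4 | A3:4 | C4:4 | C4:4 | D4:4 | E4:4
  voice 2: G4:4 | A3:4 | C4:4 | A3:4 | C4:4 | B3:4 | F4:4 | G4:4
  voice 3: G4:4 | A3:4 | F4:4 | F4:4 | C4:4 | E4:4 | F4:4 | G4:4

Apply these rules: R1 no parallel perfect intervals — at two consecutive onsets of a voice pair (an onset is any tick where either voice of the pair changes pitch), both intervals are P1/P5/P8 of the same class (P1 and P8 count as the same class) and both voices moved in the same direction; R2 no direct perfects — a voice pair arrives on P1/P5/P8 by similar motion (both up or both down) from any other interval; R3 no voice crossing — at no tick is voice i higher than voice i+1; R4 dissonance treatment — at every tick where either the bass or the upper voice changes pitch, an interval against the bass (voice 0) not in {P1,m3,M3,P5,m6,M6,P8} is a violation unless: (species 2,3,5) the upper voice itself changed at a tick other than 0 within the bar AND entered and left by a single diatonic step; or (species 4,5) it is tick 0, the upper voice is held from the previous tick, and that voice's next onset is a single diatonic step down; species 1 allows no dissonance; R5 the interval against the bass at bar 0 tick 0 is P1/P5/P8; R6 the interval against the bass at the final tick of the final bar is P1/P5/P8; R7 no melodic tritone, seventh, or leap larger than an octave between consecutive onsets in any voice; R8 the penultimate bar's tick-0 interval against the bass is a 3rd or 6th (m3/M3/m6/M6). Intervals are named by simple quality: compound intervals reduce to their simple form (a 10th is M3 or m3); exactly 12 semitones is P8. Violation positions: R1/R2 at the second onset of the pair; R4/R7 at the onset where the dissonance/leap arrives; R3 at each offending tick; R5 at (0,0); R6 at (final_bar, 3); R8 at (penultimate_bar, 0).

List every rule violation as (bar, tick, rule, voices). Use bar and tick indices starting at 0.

bar 0: v0=E3 v1=E4 v2=G4 v3=G4 downbeat m3
bar 1: v0=D3 v1=B3 v2=A3 v3=A3 downbeat P5
bar 2: v0=F3 v1=B4 v2=C4 v3=F4 downbeat P8
bar 3: v0=D3 v1=A3 v2=A3 v3=F4 downbeat m3
bar 4: v0=F3 v1=C4 v2=C4 v3=C4 downbeat P5
bar 5: v0=E3 v1=C4 v2=B3 v3=E4 downbeat P8
bar 6: v0=F3 v1=D4 v2=F4 v3=F4 downbeat P8
bar 7: v0=E3 v1=E4 v2=G4 v3=G4 downbeat m3
  -> R5 @ bar 0 tick 0 v(0, 2): opens on m3
  -> R5 @ bar 0 tick 0 v(0, 3): opens on m3
  -> R1 @ bar 1 tick 0 v(2, 3): G4/G4 P1 -> A3/A3 P1 similar
  -> R2 @ bar 1 tick 0 v(0, 2): E3/G4 m3 -> D3/A3 P5 similar
  -> R2 @ bar 1 tick 0 v(0, 3): E3/G4 m3 -> D3/A3 P5 similar
  -> R3 @ bar 1 tick 0 v(1, 2): B3 above A3
  -> R7 @ bar 1 tick 0 v(2,): G4->A3 leap 10st
  -> R7 @ bar 1 tick 0 v(3,): G4->A3 leap 10st
  -> R3 @ bar 1 tick 1 v(1, 2): B3 above A3
  -> R3 @ bar 1 tick 2 v(1, 2): B3 above A3
  -> R3 @ bar 1 tick 3 v(1, 2): B3 above A3
  -> R1 @ bar 2 tick 0 v(0, 2): D3/A3 P5 -> F3/C4 P5 similar
  -> R2 @ bar 2 tick 0 v(0, 3): D3/A3 P5 -> F3/F4 P8 similar
  -> R3 @ bar 2 tick 0 v(1, 2): B4 above C4
  -> R4 @ bar 2 tick 0 v(0, 1): F3/B4 TT untreated
  -> R3 @ bar 2 tick 1 v(1, 2): B4 above C4
  -> R3 @ bar 2 tick 2 v(1, 2): B4 above C4
  -> R3 @ bar 2 tick 3 v(1, 2): B4 above C4
  -> R1 @ bar 3 tick 0 v(0, 2): F3/C4 P5 -> D3/A3 P5 similar
  -> R2 @ bar 3 tick 0 v(0, 1): F3/B4 TT -> D3/A3 P5 similar
  -> R2 @ bar 3 tick 0 v(1, 2): B4/C4 M7 -> A3/A3 P1 similar
  -> R7 @ bar 3 tick 0 v(1,): B4->A3 leap 14st
  -> R1 @ bar 4 tick 0 v(0, 1): D3/A3 P5 -> F3/C4 P5 similar
  -> R1 @ bar 4 tick 0 v(0, 2): D3/A3 P5 -> F3/C4 P5 similar
  -> R1 @ bar 4 tick 0 v(1, 2): A3/A3 P1 -> C4/C4 P1 similar
  -> R1 @ bar 5 tick 0 v(0, 2): F3/C4 P5 -> E3/B3 P5 similar
  -> R3 @ bar 5 tick 0 v(1, 2): C4 above B3
  -> R3 @ bar 5 tick 1 v(1, 2): C4 above B3
  -> R3 @ bar 5 tick 2 v(1, 2): C4 above B3
  -> R3 @ bar 5 tick 3 v(1, 2): C4 above B3
  -> R1 @ bar 6 tick 0 v(0, 3): E3/E4 P8 -> F3/F4 P8 similar
  -> R2 @ bar 6 tick 0 v(0, 2): E3/B3 P5 -> F3/F4 P8 similar
  -> R2 @ bar 6 tick 0 v(2, 3): B3/E4 P4 -> F4/F4 P1 similar
  -> R7 @ bar 6 tick 0 v(2,): B3->F4 leap 6st
  -> R8 @ bar 6 tick 0 v(0, 2): penult P8 not 3rd/6th
  -> R8 @ bar 6 tick 0 v(0, 3): penult P8 not 3rd/6th
  -> R1 @ bar 7 tick 0 v(2, 3): F4/F4 P1 -> G4/G4 P1 similar
  -> R6 @ bar 7 tick 3 v(0, 2): closes on m3
  -> R6 @ bar 7 tick 3 v(0, 3): closes on m3

(0, 0, R5, (0, 2))
(0, 0, R5, (0, 3))
(1, 0, R1, (2, 3))
(1, 0, R2, (0, 2))
(1, 0, R2, (0, 3))
(1, 0, R3, (1, 2))
(1, 0, R7, (2,))
(1, 0, R7, (3,))
(1, 1, R3, (1, 2))
(1, 2, R3, (1, 2))
(1, 3, R3, (1, 2))
(2, 0, R1, (0, 2))
(2, 0, R2, (0, 3))
(2, 0, R3, (1, 2))
(2, 0, R4, (0, 1))
(2, 1, R3, (1, 2))
(2, 2, R3, (1, 2))
(2, 3, R3, (1, 2))
(3, 0, R1, (0, 2))
(3, 0, R2, (0, 1))
(3, 0, R2, (1, 2))
(3, 0, R7, (1,))
(4, 0, R1, (0, 1))
(4, 0, R1, (0, 2))
(4, 0, R1, (1, 2))
(5, 0, R1, (0, 2))
(5, 0, R3, (1, 2))
(5, 1, R3, (1, 2))
(5, 2, R3, (1, 2))
(5, 3, R3, (1, 2))
(6, 0, R1, (0, 3))
(6, 0, R2, (0, 2))
(6, 0, R2, (2, 3))
(6, 0, R7, (2,))
(6, 0, R8, (0, 2))
(6, 0, R8, (0, 3))
(7, 0, R1, (2, 3))
(7, 3, R6, (0, 2))
(7, 3, R6, (0, 3))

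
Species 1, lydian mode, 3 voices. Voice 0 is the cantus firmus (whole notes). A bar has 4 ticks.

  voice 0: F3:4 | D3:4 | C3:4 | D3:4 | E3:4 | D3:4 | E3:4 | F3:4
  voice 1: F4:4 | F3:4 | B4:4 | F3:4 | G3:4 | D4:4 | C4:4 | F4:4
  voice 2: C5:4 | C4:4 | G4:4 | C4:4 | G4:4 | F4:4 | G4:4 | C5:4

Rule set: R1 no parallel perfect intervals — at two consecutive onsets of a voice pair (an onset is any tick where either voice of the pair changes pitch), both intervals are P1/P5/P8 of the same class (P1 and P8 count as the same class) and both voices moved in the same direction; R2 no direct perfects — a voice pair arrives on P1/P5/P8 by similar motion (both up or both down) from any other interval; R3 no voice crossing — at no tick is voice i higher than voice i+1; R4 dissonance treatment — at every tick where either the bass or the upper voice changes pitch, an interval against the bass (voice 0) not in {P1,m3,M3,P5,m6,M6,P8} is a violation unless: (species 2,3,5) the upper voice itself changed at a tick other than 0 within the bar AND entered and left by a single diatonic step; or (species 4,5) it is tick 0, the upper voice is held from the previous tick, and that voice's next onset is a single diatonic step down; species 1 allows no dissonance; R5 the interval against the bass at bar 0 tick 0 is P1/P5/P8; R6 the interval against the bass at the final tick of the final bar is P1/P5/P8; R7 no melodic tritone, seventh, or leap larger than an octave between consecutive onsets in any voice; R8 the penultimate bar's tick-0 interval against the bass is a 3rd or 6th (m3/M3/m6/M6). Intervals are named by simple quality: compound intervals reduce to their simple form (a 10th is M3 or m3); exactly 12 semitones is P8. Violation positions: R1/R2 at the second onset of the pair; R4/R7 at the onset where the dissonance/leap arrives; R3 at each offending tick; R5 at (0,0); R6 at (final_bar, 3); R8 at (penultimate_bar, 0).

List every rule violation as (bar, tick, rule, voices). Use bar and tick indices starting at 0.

bar 0: v0=F3 v1=F4 v2=C5 downbeat P5
bar 1: v0=D3 v1=F3 v2=C4 downbeat m7
bar 2: v0=C3 v1=B4 v2=G4 downbeat P5
bar 3: v0=D3 v1=F3 v2=C4 downbeat m7
bar 4: v0=E3 v1=G3 v2=G4 downbeat m3
bar 5: v0=D3 v1=D4 v2=F4 downbeat m3
bar 6: v0=E3 v1=C4 v2=G4 downbeat m3
bar 7: v0=F3 v1=F4 v2=C5 downbeat P5
  -> R1 @ bar 1 tick 0 v(1, 2): F4/C5 P5 -> F3/C4 P5 similar
  -> R4 @ bar 1 tick 0 v(0, 2): D3/C4 m7 untreated
  -> R3 @ bar 2 tick 0 v(1, 2): B4 above G4
  -> R4 @ bar 2 tick 0 v(0, 1): C3/B4 M7 untreated
  -> R7 @ bar 2 tick 0 v(1,): F3->B4 leap 18st
  -> R3 @ bar 2 tick 1 v(1, 2): B4 above G4
  -> R3 @ bar 2 tick 2 v(1, 2): B4 above G4
  -> R3 @ bar 2 tick 3 v(1, 2): B4 above G4
  -> R2 @ bar 3 tick 0 v(1, 2): B4/G4 M3 -> F3/C4 P5 similar
  -> R4 @ bar 3 tick 0 v(0, 2): D3/C4 m7 untreated
  -> R7 @ bar 3 tick 0 v(1,): B4->F3 leap 18st
  -> R2 @ bar 4 tick 0 v(1, 2): F3/C4 P5 -> G3/G4 P8 similar
  -> R1 @ bar 7 tick 0 v(1, 2): C4/G4 P5 -> F4/C5 P5 similar
  -> R2 @ bar 7 tick 0 v(0, 1): E3/C4 m6 -> F3/F4 P8 similar
  -> R2 @ bar 7 tick 0 v(0, 2): E3/G4 m3 -> F3/C5 P5 similar

(1, 0, R1, (1, 2))
(1, 0, R4, (0, 2))
(2, 0, R3, (1, 2))
(2, 0, R4, (0, 1))
(2, 0, R7, (1,))
(2, 1, R3, (1, 2))
(2, 2, R3, (1, 2))
(2, 3, R3, (1, 2))
(3, 0, R2, (1, 2))
(3, 0, R4, (0, 2))
(3, 0, R7, (1,))
(4, 0, R2, (1, 2))
(7, 0, R1, (1, 2))
(7, 0, R2, (0, 1))
(7, 0, R2, (0, 2))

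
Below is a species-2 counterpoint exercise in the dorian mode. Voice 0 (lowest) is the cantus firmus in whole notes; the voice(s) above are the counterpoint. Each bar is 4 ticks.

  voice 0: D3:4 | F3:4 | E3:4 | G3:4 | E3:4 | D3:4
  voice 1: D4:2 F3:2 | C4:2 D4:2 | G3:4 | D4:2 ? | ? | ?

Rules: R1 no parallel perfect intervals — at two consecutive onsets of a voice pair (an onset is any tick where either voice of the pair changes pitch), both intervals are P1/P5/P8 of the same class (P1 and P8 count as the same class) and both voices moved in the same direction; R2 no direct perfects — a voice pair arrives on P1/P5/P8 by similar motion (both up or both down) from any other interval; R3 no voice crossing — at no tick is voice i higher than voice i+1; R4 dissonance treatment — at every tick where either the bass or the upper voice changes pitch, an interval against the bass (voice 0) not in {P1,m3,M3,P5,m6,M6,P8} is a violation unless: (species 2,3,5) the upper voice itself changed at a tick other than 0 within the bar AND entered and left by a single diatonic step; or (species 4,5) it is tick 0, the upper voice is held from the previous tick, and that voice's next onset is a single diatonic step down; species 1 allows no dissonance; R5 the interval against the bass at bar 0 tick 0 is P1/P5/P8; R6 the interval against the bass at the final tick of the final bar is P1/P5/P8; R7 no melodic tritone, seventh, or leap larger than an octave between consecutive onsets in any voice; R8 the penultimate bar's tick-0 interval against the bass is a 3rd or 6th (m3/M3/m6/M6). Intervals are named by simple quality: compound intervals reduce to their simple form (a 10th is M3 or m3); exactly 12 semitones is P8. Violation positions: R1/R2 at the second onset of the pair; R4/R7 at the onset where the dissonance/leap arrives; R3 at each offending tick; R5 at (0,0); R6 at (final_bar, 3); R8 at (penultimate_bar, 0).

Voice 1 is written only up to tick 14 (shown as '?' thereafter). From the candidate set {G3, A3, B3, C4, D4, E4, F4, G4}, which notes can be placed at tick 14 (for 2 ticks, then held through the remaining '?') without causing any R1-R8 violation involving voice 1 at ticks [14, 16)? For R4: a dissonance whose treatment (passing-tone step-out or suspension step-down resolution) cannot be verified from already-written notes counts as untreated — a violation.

G3: legal
A3: violates R4
B3: legal
C4: violates R4
D4: legal
E4: legal
F4: violates R4
G4: legal

{B3, D4, E4, G3, G4}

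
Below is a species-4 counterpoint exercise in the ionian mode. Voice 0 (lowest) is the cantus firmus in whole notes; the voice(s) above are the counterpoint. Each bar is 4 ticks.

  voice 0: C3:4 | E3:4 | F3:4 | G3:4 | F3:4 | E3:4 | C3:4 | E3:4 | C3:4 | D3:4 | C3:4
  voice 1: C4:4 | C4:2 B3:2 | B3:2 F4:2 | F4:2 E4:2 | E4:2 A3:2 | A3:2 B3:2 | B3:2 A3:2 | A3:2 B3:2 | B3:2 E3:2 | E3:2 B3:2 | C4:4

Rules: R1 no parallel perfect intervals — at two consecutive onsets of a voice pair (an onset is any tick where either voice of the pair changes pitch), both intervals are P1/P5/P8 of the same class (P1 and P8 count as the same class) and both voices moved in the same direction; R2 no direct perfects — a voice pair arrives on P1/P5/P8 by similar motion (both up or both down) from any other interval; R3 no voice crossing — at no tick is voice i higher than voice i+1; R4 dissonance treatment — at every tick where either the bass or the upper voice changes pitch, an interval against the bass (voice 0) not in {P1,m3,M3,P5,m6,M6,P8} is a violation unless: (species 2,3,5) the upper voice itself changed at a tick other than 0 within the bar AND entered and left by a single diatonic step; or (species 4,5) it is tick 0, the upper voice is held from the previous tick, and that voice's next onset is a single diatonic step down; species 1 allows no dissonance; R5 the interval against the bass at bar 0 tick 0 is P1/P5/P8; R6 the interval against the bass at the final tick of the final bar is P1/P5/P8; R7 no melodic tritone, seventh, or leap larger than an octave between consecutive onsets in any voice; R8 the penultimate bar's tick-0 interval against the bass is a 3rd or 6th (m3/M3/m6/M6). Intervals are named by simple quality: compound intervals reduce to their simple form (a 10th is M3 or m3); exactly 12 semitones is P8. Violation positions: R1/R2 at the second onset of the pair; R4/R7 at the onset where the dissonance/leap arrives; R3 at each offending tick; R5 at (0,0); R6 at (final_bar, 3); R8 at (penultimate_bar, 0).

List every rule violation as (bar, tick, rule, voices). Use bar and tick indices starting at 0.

bar 0: v0=C3 v1=C4 downbeat P8
bar 1: v0=E3 v1=C4 downbeat m6
bar 2: v0=F3 v1=B3 downbeat TT
bar 3: v0=G3 v1=F4 downbeat m7
bar 4: v0=F3 v1=E4 downbeat M7
bar 5: v0=E3 v1=A3 downbeat P4
bar 6: v0=C3 v1=B3 downbeat M7
bar 7: v0=E3 v1=A3 downbeat P4
bar 8: v0=C3 v1=B3 downbeat M7
bar 9: v0=D3 v1=E3 downbeat M2
bar 10: v0=C3 v1=C4 downbeat P8
  -> R4 @ bar 2 tick 0 v(0, 1): F3/B3 TT untreated
  -> R7 @ bar 2 tick 2 v(1,): B3->F4 leap 6st
  -> R4 @ bar 4 tick 0 v(0, 1): F3/E4 M7 untreated
  -> R4 @ bar 5 tick 0 v(0, 1): E3/A3 P4 untreated
  -> R4 @ bar 7 tick 0 v(0, 1): E3/A3 P4 untreated
  -> R4 @ bar 8 tick 0 v(0, 1): C3/B3 M7 untreated
  -> R4 @ bar 9 tick 0 v(0, 1): D3/E3 M2 untreated
  -> R8 @ bar 9 tick 0 v(0, 1): penult M2 not 3rd/6th

(2, 0, R4, (0, 1))
(2, 2, R7, (1,))
(4, 0, R4, (0, 1))
(5, 0, R4, (0, 1))
(7, 0, R4, (0, 1))
(8, 0, R4, (0, 1))
(9, 0, R4, (0, 1))
(9, 0, R8, (0, 1))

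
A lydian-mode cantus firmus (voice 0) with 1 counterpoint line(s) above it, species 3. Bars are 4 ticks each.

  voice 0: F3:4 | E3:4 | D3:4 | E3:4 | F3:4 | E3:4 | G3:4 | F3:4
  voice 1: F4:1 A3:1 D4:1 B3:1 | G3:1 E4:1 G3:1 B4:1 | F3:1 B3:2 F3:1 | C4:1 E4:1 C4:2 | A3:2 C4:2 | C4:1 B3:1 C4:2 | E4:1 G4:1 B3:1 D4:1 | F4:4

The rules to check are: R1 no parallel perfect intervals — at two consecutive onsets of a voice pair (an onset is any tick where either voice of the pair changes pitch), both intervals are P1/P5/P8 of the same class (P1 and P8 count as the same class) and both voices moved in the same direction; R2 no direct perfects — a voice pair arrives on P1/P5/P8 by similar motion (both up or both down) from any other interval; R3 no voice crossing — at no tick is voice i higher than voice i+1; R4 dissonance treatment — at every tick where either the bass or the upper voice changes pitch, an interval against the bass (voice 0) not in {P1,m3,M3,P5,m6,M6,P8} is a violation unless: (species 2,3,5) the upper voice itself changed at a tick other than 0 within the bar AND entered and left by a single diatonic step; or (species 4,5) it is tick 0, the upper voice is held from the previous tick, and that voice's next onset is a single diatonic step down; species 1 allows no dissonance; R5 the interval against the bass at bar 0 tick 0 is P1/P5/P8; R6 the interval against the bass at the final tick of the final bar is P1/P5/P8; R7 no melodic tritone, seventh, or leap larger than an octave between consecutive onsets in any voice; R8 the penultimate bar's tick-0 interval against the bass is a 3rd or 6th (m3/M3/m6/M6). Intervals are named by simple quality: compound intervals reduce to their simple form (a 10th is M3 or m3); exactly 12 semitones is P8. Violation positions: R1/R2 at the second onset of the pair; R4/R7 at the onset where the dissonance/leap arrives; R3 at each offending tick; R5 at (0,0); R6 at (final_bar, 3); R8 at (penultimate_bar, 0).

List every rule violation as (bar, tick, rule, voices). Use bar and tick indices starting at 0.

bar 0: v0=F3 v1=F4 downbeat P8
bar 1: v0=E3 v1=G3 downbeat m3
bar 2: v0=D3 v1=F3 downbeat m3
bar 3: v0=E3 v1=C4 downbeat m6
bar 4: v0=F3 v1=A3 downbeat M3
bar 5: v0=E3 v1=C4 downbeat m6
bar 6: v0=G3 v1=E4 downbeat M6
bar 7: v0=F3 v1=F4 downbeat P8
  -> R4 @ bar 0 tick 3 v(0, 1): F3/B3 TT untreated
  -> R7 @ bar 1 tick 3 v(1,): G3->B4 leap 16st
  -> R7 @ bar 2 tick 0 v(1,): B4->F3 leap 18st
  -> R7 @ bar 2 tick 1 v(1,): F3->B3 leap 6st
  -> R7 @ bar 2 tick 3 v(1,): B3->F3 leap 6st

(0, 3, R4, (0, 1))
(1, 3, R7, (1,))
(2, 0, R7, (1,))
(2, 1, R7, (1,))
(2, 3, R7, (1,))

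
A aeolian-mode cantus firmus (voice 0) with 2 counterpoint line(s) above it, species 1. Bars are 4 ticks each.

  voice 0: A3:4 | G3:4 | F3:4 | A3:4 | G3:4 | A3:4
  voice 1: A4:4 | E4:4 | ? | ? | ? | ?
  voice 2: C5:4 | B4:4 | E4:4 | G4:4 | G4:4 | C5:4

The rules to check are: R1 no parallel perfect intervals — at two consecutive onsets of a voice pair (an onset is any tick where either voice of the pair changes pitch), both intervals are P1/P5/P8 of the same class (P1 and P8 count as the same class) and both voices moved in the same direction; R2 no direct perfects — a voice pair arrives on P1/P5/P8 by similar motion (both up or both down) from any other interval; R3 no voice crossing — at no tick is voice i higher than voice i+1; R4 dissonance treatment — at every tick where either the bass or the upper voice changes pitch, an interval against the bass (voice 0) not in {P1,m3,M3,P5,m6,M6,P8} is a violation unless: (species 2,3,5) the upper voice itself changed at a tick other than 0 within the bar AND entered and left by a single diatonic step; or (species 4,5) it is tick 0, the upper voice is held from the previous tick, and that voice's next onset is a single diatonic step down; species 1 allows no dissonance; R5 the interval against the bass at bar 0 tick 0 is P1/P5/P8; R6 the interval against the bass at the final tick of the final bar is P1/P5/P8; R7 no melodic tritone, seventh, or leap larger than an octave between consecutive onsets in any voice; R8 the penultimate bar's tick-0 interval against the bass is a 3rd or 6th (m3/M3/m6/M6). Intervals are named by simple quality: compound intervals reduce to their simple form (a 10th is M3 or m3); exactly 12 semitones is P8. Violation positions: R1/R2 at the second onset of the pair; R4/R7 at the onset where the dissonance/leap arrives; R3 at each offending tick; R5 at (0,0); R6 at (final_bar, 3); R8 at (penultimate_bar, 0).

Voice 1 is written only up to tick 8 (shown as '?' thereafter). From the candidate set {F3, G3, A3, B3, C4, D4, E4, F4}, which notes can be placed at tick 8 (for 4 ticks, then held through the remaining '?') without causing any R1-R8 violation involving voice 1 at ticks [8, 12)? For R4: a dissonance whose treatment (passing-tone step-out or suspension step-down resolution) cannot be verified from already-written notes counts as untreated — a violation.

{D4}

F3: violates R2,R7
G3: violates R4
A3: violates R1
B3: violates R4
C4: violates R2
D4: legal
E4: violates R4
F4: violates R3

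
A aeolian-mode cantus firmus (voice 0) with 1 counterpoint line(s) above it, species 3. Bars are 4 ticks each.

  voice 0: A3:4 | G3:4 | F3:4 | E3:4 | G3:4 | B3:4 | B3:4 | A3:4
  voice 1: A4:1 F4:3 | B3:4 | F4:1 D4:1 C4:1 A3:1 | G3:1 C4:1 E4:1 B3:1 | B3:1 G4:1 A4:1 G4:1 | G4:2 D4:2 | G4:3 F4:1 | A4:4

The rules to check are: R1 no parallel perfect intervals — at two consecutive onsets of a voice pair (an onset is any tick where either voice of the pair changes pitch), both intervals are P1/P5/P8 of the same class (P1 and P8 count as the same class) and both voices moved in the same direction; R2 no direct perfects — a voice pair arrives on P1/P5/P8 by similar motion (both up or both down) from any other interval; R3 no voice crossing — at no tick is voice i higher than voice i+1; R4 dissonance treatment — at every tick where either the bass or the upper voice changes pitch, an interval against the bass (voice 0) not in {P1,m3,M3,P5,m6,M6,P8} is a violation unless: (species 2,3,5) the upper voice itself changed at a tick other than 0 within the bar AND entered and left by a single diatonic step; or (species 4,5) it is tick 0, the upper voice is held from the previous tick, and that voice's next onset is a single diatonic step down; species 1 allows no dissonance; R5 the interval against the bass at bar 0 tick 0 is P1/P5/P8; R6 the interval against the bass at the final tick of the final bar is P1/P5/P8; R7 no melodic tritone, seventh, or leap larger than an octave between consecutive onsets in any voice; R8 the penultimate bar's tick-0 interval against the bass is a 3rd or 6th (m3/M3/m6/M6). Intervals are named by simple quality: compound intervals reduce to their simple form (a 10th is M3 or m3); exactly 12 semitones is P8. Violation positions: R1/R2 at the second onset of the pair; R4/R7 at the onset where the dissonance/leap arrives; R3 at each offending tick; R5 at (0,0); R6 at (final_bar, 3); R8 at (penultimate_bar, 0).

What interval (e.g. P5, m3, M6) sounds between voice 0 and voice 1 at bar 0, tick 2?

m6

voice 0=A3 voice 1=F4 -> m6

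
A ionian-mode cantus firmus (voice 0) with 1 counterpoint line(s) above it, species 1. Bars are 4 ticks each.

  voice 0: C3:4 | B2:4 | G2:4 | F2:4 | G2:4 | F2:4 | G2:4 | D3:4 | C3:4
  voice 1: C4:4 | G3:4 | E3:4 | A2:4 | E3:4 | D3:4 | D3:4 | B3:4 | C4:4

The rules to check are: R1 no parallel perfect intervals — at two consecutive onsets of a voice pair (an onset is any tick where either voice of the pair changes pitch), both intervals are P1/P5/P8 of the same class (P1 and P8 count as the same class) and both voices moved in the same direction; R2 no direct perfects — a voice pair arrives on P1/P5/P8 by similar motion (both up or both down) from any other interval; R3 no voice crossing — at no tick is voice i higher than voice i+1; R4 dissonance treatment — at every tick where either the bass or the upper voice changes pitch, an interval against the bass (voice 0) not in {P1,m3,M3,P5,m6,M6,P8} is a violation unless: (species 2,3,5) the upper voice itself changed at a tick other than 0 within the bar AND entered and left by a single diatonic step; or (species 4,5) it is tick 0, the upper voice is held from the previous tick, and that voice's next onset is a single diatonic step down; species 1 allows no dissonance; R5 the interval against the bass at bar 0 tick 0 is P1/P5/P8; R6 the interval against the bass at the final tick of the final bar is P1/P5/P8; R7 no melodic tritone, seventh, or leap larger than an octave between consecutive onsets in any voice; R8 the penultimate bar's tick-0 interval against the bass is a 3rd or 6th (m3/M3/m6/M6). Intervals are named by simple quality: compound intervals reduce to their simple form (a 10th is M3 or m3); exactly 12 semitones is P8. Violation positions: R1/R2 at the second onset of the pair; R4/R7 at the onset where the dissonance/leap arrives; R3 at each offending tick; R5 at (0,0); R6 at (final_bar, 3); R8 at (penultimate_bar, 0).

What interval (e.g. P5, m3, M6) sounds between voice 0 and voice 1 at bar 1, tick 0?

m6

voice 0=B2 voice 1=G3 -> m6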